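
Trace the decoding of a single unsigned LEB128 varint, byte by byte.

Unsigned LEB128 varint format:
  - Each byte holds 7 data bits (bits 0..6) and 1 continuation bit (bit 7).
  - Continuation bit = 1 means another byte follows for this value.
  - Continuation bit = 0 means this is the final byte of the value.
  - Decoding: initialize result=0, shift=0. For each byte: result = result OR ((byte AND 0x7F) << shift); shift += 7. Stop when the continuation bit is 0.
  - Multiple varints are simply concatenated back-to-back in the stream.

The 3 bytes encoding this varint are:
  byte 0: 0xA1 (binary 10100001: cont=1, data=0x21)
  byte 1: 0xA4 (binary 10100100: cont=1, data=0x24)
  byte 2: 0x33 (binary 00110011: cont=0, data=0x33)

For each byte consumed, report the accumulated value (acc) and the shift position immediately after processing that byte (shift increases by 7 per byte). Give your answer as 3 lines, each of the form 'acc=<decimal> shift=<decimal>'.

Answer: acc=33 shift=7
acc=4641 shift=14
acc=840225 shift=21

Derivation:
byte 0=0xA1: payload=0x21=33, contrib = 33<<0 = 33; acc -> 33, shift -> 7
byte 1=0xA4: payload=0x24=36, contrib = 36<<7 = 4608; acc -> 4641, shift -> 14
byte 2=0x33: payload=0x33=51, contrib = 51<<14 = 835584; acc -> 840225, shift -> 21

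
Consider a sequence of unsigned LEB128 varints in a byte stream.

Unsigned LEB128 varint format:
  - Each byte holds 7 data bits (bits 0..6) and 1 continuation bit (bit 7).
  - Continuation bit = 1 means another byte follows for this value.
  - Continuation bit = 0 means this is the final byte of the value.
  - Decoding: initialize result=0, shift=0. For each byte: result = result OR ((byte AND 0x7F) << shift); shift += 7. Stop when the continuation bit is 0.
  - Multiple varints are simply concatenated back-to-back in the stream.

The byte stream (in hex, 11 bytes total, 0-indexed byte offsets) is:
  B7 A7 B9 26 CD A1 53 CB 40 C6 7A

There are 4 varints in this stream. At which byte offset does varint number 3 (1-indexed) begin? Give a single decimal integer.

Answer: 7

Derivation:
  byte[0]=0xB7 cont=1 payload=0x37=55: acc |= 55<<0 -> acc=55 shift=7
  byte[1]=0xA7 cont=1 payload=0x27=39: acc |= 39<<7 -> acc=5047 shift=14
  byte[2]=0xB9 cont=1 payload=0x39=57: acc |= 57<<14 -> acc=938935 shift=21
  byte[3]=0x26 cont=0 payload=0x26=38: acc |= 38<<21 -> acc=80630711 shift=28 [end]
Varint 1: bytes[0:4] = B7 A7 B9 26 -> value 80630711 (4 byte(s))
  byte[4]=0xCD cont=1 payload=0x4D=77: acc |= 77<<0 -> acc=77 shift=7
  byte[5]=0xA1 cont=1 payload=0x21=33: acc |= 33<<7 -> acc=4301 shift=14
  byte[6]=0x53 cont=0 payload=0x53=83: acc |= 83<<14 -> acc=1364173 shift=21 [end]
Varint 2: bytes[4:7] = CD A1 53 -> value 1364173 (3 byte(s))
  byte[7]=0xCB cont=1 payload=0x4B=75: acc |= 75<<0 -> acc=75 shift=7
  byte[8]=0x40 cont=0 payload=0x40=64: acc |= 64<<7 -> acc=8267 shift=14 [end]
Varint 3: bytes[7:9] = CB 40 -> value 8267 (2 byte(s))
  byte[9]=0xC6 cont=1 payload=0x46=70: acc |= 70<<0 -> acc=70 shift=7
  byte[10]=0x7A cont=0 payload=0x7A=122: acc |= 122<<7 -> acc=15686 shift=14 [end]
Varint 4: bytes[9:11] = C6 7A -> value 15686 (2 byte(s))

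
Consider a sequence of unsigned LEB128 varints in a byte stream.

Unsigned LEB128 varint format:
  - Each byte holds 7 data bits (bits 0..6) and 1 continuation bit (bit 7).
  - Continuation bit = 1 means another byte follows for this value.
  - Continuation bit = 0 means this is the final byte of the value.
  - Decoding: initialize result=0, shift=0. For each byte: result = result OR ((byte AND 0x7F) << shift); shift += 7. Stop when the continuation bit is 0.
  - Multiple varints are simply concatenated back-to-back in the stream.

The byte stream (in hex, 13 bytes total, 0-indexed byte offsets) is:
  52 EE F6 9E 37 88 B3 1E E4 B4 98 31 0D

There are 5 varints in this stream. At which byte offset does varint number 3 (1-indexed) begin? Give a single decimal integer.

Answer: 5

Derivation:
  byte[0]=0x52 cont=0 payload=0x52=82: acc |= 82<<0 -> acc=82 shift=7 [end]
Varint 1: bytes[0:1] = 52 -> value 82 (1 byte(s))
  byte[1]=0xEE cont=1 payload=0x6E=110: acc |= 110<<0 -> acc=110 shift=7
  byte[2]=0xF6 cont=1 payload=0x76=118: acc |= 118<<7 -> acc=15214 shift=14
  byte[3]=0x9E cont=1 payload=0x1E=30: acc |= 30<<14 -> acc=506734 shift=21
  byte[4]=0x37 cont=0 payload=0x37=55: acc |= 55<<21 -> acc=115850094 shift=28 [end]
Varint 2: bytes[1:5] = EE F6 9E 37 -> value 115850094 (4 byte(s))
  byte[5]=0x88 cont=1 payload=0x08=8: acc |= 8<<0 -> acc=8 shift=7
  byte[6]=0xB3 cont=1 payload=0x33=51: acc |= 51<<7 -> acc=6536 shift=14
  byte[7]=0x1E cont=0 payload=0x1E=30: acc |= 30<<14 -> acc=498056 shift=21 [end]
Varint 3: bytes[5:8] = 88 B3 1E -> value 498056 (3 byte(s))
  byte[8]=0xE4 cont=1 payload=0x64=100: acc |= 100<<0 -> acc=100 shift=7
  byte[9]=0xB4 cont=1 payload=0x34=52: acc |= 52<<7 -> acc=6756 shift=14
  byte[10]=0x98 cont=1 payload=0x18=24: acc |= 24<<14 -> acc=399972 shift=21
  byte[11]=0x31 cont=0 payload=0x31=49: acc |= 49<<21 -> acc=103160420 shift=28 [end]
Varint 4: bytes[8:12] = E4 B4 98 31 -> value 103160420 (4 byte(s))
  byte[12]=0x0D cont=0 payload=0x0D=13: acc |= 13<<0 -> acc=13 shift=7 [end]
Varint 5: bytes[12:13] = 0D -> value 13 (1 byte(s))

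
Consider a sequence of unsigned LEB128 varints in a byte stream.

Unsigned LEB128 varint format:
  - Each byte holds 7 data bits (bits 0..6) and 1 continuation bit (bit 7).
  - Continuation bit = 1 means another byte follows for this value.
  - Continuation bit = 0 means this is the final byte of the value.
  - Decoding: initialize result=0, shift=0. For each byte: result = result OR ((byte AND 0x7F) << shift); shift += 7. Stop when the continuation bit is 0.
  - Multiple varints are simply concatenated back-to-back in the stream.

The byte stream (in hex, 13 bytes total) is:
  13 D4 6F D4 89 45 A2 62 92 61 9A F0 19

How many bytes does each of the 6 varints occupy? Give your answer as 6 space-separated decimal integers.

  byte[0]=0x13 cont=0 payload=0x13=19: acc |= 19<<0 -> acc=19 shift=7 [end]
Varint 1: bytes[0:1] = 13 -> value 19 (1 byte(s))
  byte[1]=0xD4 cont=1 payload=0x54=84: acc |= 84<<0 -> acc=84 shift=7
  byte[2]=0x6F cont=0 payload=0x6F=111: acc |= 111<<7 -> acc=14292 shift=14 [end]
Varint 2: bytes[1:3] = D4 6F -> value 14292 (2 byte(s))
  byte[3]=0xD4 cont=1 payload=0x54=84: acc |= 84<<0 -> acc=84 shift=7
  byte[4]=0x89 cont=1 payload=0x09=9: acc |= 9<<7 -> acc=1236 shift=14
  byte[5]=0x45 cont=0 payload=0x45=69: acc |= 69<<14 -> acc=1131732 shift=21 [end]
Varint 3: bytes[3:6] = D4 89 45 -> value 1131732 (3 byte(s))
  byte[6]=0xA2 cont=1 payload=0x22=34: acc |= 34<<0 -> acc=34 shift=7
  byte[7]=0x62 cont=0 payload=0x62=98: acc |= 98<<7 -> acc=12578 shift=14 [end]
Varint 4: bytes[6:8] = A2 62 -> value 12578 (2 byte(s))
  byte[8]=0x92 cont=1 payload=0x12=18: acc |= 18<<0 -> acc=18 shift=7
  byte[9]=0x61 cont=0 payload=0x61=97: acc |= 97<<7 -> acc=12434 shift=14 [end]
Varint 5: bytes[8:10] = 92 61 -> value 12434 (2 byte(s))
  byte[10]=0x9A cont=1 payload=0x1A=26: acc |= 26<<0 -> acc=26 shift=7
  byte[11]=0xF0 cont=1 payload=0x70=112: acc |= 112<<7 -> acc=14362 shift=14
  byte[12]=0x19 cont=0 payload=0x19=25: acc |= 25<<14 -> acc=423962 shift=21 [end]
Varint 6: bytes[10:13] = 9A F0 19 -> value 423962 (3 byte(s))

Answer: 1 2 3 2 2 3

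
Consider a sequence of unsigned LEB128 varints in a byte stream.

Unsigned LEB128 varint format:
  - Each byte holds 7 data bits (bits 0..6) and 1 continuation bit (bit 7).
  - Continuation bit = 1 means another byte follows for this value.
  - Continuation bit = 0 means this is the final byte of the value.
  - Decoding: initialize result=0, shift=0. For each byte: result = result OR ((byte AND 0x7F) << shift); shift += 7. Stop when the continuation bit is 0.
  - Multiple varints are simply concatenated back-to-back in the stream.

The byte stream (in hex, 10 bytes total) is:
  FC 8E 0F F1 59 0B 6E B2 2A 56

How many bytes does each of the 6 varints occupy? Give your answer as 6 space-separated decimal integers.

Answer: 3 2 1 1 2 1

Derivation:
  byte[0]=0xFC cont=1 payload=0x7C=124: acc |= 124<<0 -> acc=124 shift=7
  byte[1]=0x8E cont=1 payload=0x0E=14: acc |= 14<<7 -> acc=1916 shift=14
  byte[2]=0x0F cont=0 payload=0x0F=15: acc |= 15<<14 -> acc=247676 shift=21 [end]
Varint 1: bytes[0:3] = FC 8E 0F -> value 247676 (3 byte(s))
  byte[3]=0xF1 cont=1 payload=0x71=113: acc |= 113<<0 -> acc=113 shift=7
  byte[4]=0x59 cont=0 payload=0x59=89: acc |= 89<<7 -> acc=11505 shift=14 [end]
Varint 2: bytes[3:5] = F1 59 -> value 11505 (2 byte(s))
  byte[5]=0x0B cont=0 payload=0x0B=11: acc |= 11<<0 -> acc=11 shift=7 [end]
Varint 3: bytes[5:6] = 0B -> value 11 (1 byte(s))
  byte[6]=0x6E cont=0 payload=0x6E=110: acc |= 110<<0 -> acc=110 shift=7 [end]
Varint 4: bytes[6:7] = 6E -> value 110 (1 byte(s))
  byte[7]=0xB2 cont=1 payload=0x32=50: acc |= 50<<0 -> acc=50 shift=7
  byte[8]=0x2A cont=0 payload=0x2A=42: acc |= 42<<7 -> acc=5426 shift=14 [end]
Varint 5: bytes[7:9] = B2 2A -> value 5426 (2 byte(s))
  byte[9]=0x56 cont=0 payload=0x56=86: acc |= 86<<0 -> acc=86 shift=7 [end]
Varint 6: bytes[9:10] = 56 -> value 86 (1 byte(s))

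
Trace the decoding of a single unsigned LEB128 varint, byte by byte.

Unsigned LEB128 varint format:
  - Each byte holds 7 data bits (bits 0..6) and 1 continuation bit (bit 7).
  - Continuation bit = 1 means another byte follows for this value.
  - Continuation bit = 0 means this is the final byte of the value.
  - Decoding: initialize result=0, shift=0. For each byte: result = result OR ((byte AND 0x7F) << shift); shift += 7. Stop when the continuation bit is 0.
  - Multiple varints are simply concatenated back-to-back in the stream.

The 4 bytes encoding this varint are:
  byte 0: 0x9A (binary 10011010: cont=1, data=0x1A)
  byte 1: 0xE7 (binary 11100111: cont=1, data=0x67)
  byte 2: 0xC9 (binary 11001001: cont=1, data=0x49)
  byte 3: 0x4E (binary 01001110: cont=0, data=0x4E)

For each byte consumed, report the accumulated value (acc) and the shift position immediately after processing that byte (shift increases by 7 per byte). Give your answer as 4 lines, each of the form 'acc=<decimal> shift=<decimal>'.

byte 0=0x9A: payload=0x1A=26, contrib = 26<<0 = 26; acc -> 26, shift -> 7
byte 1=0xE7: payload=0x67=103, contrib = 103<<7 = 13184; acc -> 13210, shift -> 14
byte 2=0xC9: payload=0x49=73, contrib = 73<<14 = 1196032; acc -> 1209242, shift -> 21
byte 3=0x4E: payload=0x4E=78, contrib = 78<<21 = 163577856; acc -> 164787098, shift -> 28

Answer: acc=26 shift=7
acc=13210 shift=14
acc=1209242 shift=21
acc=164787098 shift=28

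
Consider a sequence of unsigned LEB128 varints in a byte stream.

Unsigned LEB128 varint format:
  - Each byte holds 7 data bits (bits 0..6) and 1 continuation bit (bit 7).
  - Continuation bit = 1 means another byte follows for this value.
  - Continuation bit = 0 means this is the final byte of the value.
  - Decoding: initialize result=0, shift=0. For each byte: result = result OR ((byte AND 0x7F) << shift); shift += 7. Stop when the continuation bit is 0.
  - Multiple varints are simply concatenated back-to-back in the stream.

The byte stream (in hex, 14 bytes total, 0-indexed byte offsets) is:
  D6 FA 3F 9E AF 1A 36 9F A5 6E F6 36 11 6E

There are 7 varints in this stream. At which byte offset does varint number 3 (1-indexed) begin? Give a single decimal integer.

  byte[0]=0xD6 cont=1 payload=0x56=86: acc |= 86<<0 -> acc=86 shift=7
  byte[1]=0xFA cont=1 payload=0x7A=122: acc |= 122<<7 -> acc=15702 shift=14
  byte[2]=0x3F cont=0 payload=0x3F=63: acc |= 63<<14 -> acc=1047894 shift=21 [end]
Varint 1: bytes[0:3] = D6 FA 3F -> value 1047894 (3 byte(s))
  byte[3]=0x9E cont=1 payload=0x1E=30: acc |= 30<<0 -> acc=30 shift=7
  byte[4]=0xAF cont=1 payload=0x2F=47: acc |= 47<<7 -> acc=6046 shift=14
  byte[5]=0x1A cont=0 payload=0x1A=26: acc |= 26<<14 -> acc=432030 shift=21 [end]
Varint 2: bytes[3:6] = 9E AF 1A -> value 432030 (3 byte(s))
  byte[6]=0x36 cont=0 payload=0x36=54: acc |= 54<<0 -> acc=54 shift=7 [end]
Varint 3: bytes[6:7] = 36 -> value 54 (1 byte(s))
  byte[7]=0x9F cont=1 payload=0x1F=31: acc |= 31<<0 -> acc=31 shift=7
  byte[8]=0xA5 cont=1 payload=0x25=37: acc |= 37<<7 -> acc=4767 shift=14
  byte[9]=0x6E cont=0 payload=0x6E=110: acc |= 110<<14 -> acc=1807007 shift=21 [end]
Varint 4: bytes[7:10] = 9F A5 6E -> value 1807007 (3 byte(s))
  byte[10]=0xF6 cont=1 payload=0x76=118: acc |= 118<<0 -> acc=118 shift=7
  byte[11]=0x36 cont=0 payload=0x36=54: acc |= 54<<7 -> acc=7030 shift=14 [end]
Varint 5: bytes[10:12] = F6 36 -> value 7030 (2 byte(s))
  byte[12]=0x11 cont=0 payload=0x11=17: acc |= 17<<0 -> acc=17 shift=7 [end]
Varint 6: bytes[12:13] = 11 -> value 17 (1 byte(s))
  byte[13]=0x6E cont=0 payload=0x6E=110: acc |= 110<<0 -> acc=110 shift=7 [end]
Varint 7: bytes[13:14] = 6E -> value 110 (1 byte(s))

Answer: 6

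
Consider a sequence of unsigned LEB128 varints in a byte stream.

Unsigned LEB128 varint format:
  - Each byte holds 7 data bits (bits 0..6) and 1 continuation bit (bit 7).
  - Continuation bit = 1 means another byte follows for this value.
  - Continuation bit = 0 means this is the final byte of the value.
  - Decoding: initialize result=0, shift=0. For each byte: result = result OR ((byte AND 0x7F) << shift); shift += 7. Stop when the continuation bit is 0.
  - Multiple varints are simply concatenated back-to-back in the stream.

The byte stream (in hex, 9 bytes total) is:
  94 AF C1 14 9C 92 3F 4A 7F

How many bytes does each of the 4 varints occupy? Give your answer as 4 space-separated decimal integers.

  byte[0]=0x94 cont=1 payload=0x14=20: acc |= 20<<0 -> acc=20 shift=7
  byte[1]=0xAF cont=1 payload=0x2F=47: acc |= 47<<7 -> acc=6036 shift=14
  byte[2]=0xC1 cont=1 payload=0x41=65: acc |= 65<<14 -> acc=1070996 shift=21
  byte[3]=0x14 cont=0 payload=0x14=20: acc |= 20<<21 -> acc=43014036 shift=28 [end]
Varint 1: bytes[0:4] = 94 AF C1 14 -> value 43014036 (4 byte(s))
  byte[4]=0x9C cont=1 payload=0x1C=28: acc |= 28<<0 -> acc=28 shift=7
  byte[5]=0x92 cont=1 payload=0x12=18: acc |= 18<<7 -> acc=2332 shift=14
  byte[6]=0x3F cont=0 payload=0x3F=63: acc |= 63<<14 -> acc=1034524 shift=21 [end]
Varint 2: bytes[4:7] = 9C 92 3F -> value 1034524 (3 byte(s))
  byte[7]=0x4A cont=0 payload=0x4A=74: acc |= 74<<0 -> acc=74 shift=7 [end]
Varint 3: bytes[7:8] = 4A -> value 74 (1 byte(s))
  byte[8]=0x7F cont=0 payload=0x7F=127: acc |= 127<<0 -> acc=127 shift=7 [end]
Varint 4: bytes[8:9] = 7F -> value 127 (1 byte(s))

Answer: 4 3 1 1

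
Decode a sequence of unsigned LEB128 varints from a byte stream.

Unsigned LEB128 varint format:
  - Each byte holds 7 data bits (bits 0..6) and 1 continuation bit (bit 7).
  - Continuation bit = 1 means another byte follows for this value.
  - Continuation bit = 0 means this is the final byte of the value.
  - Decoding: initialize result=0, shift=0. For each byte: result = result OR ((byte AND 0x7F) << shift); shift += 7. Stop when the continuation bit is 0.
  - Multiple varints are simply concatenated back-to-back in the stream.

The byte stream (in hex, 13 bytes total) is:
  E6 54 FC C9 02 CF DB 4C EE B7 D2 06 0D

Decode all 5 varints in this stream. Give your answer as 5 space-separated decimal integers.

  byte[0]=0xE6 cont=1 payload=0x66=102: acc |= 102<<0 -> acc=102 shift=7
  byte[1]=0x54 cont=0 payload=0x54=84: acc |= 84<<7 -> acc=10854 shift=14 [end]
Varint 1: bytes[0:2] = E6 54 -> value 10854 (2 byte(s))
  byte[2]=0xFC cont=1 payload=0x7C=124: acc |= 124<<0 -> acc=124 shift=7
  byte[3]=0xC9 cont=1 payload=0x49=73: acc |= 73<<7 -> acc=9468 shift=14
  byte[4]=0x02 cont=0 payload=0x02=2: acc |= 2<<14 -> acc=42236 shift=21 [end]
Varint 2: bytes[2:5] = FC C9 02 -> value 42236 (3 byte(s))
  byte[5]=0xCF cont=1 payload=0x4F=79: acc |= 79<<0 -> acc=79 shift=7
  byte[6]=0xDB cont=1 payload=0x5B=91: acc |= 91<<7 -> acc=11727 shift=14
  byte[7]=0x4C cont=0 payload=0x4C=76: acc |= 76<<14 -> acc=1256911 shift=21 [end]
Varint 3: bytes[5:8] = CF DB 4C -> value 1256911 (3 byte(s))
  byte[8]=0xEE cont=1 payload=0x6E=110: acc |= 110<<0 -> acc=110 shift=7
  byte[9]=0xB7 cont=1 payload=0x37=55: acc |= 55<<7 -> acc=7150 shift=14
  byte[10]=0xD2 cont=1 payload=0x52=82: acc |= 82<<14 -> acc=1350638 shift=21
  byte[11]=0x06 cont=0 payload=0x06=6: acc |= 6<<21 -> acc=13933550 shift=28 [end]
Varint 4: bytes[8:12] = EE B7 D2 06 -> value 13933550 (4 byte(s))
  byte[12]=0x0D cont=0 payload=0x0D=13: acc |= 13<<0 -> acc=13 shift=7 [end]
Varint 5: bytes[12:13] = 0D -> value 13 (1 byte(s))

Answer: 10854 42236 1256911 13933550 13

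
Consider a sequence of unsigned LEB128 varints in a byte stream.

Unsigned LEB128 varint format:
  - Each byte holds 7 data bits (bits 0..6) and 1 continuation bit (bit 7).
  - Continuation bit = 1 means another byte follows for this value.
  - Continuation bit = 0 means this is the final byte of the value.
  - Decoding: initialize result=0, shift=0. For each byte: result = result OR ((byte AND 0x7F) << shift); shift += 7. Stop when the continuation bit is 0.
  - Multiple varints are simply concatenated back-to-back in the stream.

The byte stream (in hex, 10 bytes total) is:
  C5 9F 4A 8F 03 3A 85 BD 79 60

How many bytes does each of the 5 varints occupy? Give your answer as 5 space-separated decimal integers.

  byte[0]=0xC5 cont=1 payload=0x45=69: acc |= 69<<0 -> acc=69 shift=7
  byte[1]=0x9F cont=1 payload=0x1F=31: acc |= 31<<7 -> acc=4037 shift=14
  byte[2]=0x4A cont=0 payload=0x4A=74: acc |= 74<<14 -> acc=1216453 shift=21 [end]
Varint 1: bytes[0:3] = C5 9F 4A -> value 1216453 (3 byte(s))
  byte[3]=0x8F cont=1 payload=0x0F=15: acc |= 15<<0 -> acc=15 shift=7
  byte[4]=0x03 cont=0 payload=0x03=3: acc |= 3<<7 -> acc=399 shift=14 [end]
Varint 2: bytes[3:5] = 8F 03 -> value 399 (2 byte(s))
  byte[5]=0x3A cont=0 payload=0x3A=58: acc |= 58<<0 -> acc=58 shift=7 [end]
Varint 3: bytes[5:6] = 3A -> value 58 (1 byte(s))
  byte[6]=0x85 cont=1 payload=0x05=5: acc |= 5<<0 -> acc=5 shift=7
  byte[7]=0xBD cont=1 payload=0x3D=61: acc |= 61<<7 -> acc=7813 shift=14
  byte[8]=0x79 cont=0 payload=0x79=121: acc |= 121<<14 -> acc=1990277 shift=21 [end]
Varint 4: bytes[6:9] = 85 BD 79 -> value 1990277 (3 byte(s))
  byte[9]=0x60 cont=0 payload=0x60=96: acc |= 96<<0 -> acc=96 shift=7 [end]
Varint 5: bytes[9:10] = 60 -> value 96 (1 byte(s))

Answer: 3 2 1 3 1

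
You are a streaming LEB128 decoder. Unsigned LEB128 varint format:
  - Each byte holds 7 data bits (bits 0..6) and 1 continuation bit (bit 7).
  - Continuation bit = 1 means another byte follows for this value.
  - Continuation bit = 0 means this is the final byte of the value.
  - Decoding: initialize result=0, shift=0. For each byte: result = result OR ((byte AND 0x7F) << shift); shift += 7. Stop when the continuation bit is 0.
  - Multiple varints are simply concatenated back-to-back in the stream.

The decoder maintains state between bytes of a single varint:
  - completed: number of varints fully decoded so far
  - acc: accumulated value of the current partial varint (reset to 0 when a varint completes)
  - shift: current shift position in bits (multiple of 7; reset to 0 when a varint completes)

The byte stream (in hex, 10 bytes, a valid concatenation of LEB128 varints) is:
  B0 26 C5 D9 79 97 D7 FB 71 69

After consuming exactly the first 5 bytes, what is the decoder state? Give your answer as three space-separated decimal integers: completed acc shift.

byte[0]=0xB0 cont=1 payload=0x30: acc |= 48<<0 -> completed=0 acc=48 shift=7
byte[1]=0x26 cont=0 payload=0x26: varint #1 complete (value=4912); reset -> completed=1 acc=0 shift=0
byte[2]=0xC5 cont=1 payload=0x45: acc |= 69<<0 -> completed=1 acc=69 shift=7
byte[3]=0xD9 cont=1 payload=0x59: acc |= 89<<7 -> completed=1 acc=11461 shift=14
byte[4]=0x79 cont=0 payload=0x79: varint #2 complete (value=1993925); reset -> completed=2 acc=0 shift=0

Answer: 2 0 0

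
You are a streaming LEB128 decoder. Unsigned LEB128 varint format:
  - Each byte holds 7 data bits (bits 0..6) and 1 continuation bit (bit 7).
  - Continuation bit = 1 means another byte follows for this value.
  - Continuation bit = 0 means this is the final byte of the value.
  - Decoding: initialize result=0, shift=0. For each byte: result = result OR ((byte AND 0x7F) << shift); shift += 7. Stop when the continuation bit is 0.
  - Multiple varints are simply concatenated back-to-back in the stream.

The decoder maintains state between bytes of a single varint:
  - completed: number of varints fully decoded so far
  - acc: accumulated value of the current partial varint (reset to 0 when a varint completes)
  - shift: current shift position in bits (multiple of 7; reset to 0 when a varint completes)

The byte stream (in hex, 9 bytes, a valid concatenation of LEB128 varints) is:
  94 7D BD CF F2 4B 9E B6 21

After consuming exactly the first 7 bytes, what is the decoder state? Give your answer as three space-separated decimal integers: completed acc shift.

byte[0]=0x94 cont=1 payload=0x14: acc |= 20<<0 -> completed=0 acc=20 shift=7
byte[1]=0x7D cont=0 payload=0x7D: varint #1 complete (value=16020); reset -> completed=1 acc=0 shift=0
byte[2]=0xBD cont=1 payload=0x3D: acc |= 61<<0 -> completed=1 acc=61 shift=7
byte[3]=0xCF cont=1 payload=0x4F: acc |= 79<<7 -> completed=1 acc=10173 shift=14
byte[4]=0xF2 cont=1 payload=0x72: acc |= 114<<14 -> completed=1 acc=1877949 shift=21
byte[5]=0x4B cont=0 payload=0x4B: varint #2 complete (value=159164349); reset -> completed=2 acc=0 shift=0
byte[6]=0x9E cont=1 payload=0x1E: acc |= 30<<0 -> completed=2 acc=30 shift=7

Answer: 2 30 7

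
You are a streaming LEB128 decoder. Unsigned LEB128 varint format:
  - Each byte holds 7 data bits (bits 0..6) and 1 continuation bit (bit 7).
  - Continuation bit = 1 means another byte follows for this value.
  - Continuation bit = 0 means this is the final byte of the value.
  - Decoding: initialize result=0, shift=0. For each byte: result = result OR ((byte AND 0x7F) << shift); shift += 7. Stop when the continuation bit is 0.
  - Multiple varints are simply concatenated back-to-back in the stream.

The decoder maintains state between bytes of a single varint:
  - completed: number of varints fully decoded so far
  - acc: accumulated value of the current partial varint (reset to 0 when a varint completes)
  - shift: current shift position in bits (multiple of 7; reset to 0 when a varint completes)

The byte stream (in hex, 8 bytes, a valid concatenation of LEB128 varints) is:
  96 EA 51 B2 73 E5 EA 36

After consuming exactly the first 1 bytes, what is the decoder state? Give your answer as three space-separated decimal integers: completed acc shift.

byte[0]=0x96 cont=1 payload=0x16: acc |= 22<<0 -> completed=0 acc=22 shift=7

Answer: 0 22 7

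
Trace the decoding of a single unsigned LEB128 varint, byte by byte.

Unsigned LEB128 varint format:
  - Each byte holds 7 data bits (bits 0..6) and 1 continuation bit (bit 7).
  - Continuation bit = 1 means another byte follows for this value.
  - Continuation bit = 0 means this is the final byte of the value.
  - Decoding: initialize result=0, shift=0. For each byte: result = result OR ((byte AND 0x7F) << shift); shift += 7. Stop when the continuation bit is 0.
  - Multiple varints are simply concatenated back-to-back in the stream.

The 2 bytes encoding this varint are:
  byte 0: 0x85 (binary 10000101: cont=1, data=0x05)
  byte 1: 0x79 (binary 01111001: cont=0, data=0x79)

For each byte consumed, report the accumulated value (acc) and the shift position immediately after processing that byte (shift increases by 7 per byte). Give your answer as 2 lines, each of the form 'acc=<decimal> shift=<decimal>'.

byte 0=0x85: payload=0x05=5, contrib = 5<<0 = 5; acc -> 5, shift -> 7
byte 1=0x79: payload=0x79=121, contrib = 121<<7 = 15488; acc -> 15493, shift -> 14

Answer: acc=5 shift=7
acc=15493 shift=14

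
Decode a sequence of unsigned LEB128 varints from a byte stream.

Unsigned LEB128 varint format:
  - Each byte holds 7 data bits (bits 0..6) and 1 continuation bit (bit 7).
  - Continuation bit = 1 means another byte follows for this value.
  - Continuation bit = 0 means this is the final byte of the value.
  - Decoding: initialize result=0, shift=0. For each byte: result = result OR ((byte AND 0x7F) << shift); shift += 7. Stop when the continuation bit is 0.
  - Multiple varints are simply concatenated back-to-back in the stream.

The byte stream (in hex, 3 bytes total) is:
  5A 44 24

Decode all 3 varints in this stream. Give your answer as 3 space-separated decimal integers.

Answer: 90 68 36

Derivation:
  byte[0]=0x5A cont=0 payload=0x5A=90: acc |= 90<<0 -> acc=90 shift=7 [end]
Varint 1: bytes[0:1] = 5A -> value 90 (1 byte(s))
  byte[1]=0x44 cont=0 payload=0x44=68: acc |= 68<<0 -> acc=68 shift=7 [end]
Varint 2: bytes[1:2] = 44 -> value 68 (1 byte(s))
  byte[2]=0x24 cont=0 payload=0x24=36: acc |= 36<<0 -> acc=36 shift=7 [end]
Varint 3: bytes[2:3] = 24 -> value 36 (1 byte(s))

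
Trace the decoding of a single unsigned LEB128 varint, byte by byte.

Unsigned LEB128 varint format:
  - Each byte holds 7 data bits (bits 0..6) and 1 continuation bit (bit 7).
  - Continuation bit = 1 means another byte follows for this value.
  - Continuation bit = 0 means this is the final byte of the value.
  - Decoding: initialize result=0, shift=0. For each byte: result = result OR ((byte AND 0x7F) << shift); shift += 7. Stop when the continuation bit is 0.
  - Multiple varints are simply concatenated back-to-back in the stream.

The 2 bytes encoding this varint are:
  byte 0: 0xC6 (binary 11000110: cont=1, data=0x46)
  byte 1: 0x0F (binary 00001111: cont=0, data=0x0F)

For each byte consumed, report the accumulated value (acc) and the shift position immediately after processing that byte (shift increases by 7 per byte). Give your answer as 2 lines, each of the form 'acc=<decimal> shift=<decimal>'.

Answer: acc=70 shift=7
acc=1990 shift=14

Derivation:
byte 0=0xC6: payload=0x46=70, contrib = 70<<0 = 70; acc -> 70, shift -> 7
byte 1=0x0F: payload=0x0F=15, contrib = 15<<7 = 1920; acc -> 1990, shift -> 14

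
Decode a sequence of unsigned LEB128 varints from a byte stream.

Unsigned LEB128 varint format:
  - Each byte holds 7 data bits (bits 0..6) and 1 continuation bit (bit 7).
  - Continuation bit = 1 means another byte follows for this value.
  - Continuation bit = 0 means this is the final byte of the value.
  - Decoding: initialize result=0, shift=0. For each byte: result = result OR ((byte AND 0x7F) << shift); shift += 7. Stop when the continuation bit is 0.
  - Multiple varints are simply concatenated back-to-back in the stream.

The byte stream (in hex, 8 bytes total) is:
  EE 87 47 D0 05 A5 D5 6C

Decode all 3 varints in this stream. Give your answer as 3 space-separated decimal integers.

  byte[0]=0xEE cont=1 payload=0x6E=110: acc |= 110<<0 -> acc=110 shift=7
  byte[1]=0x87 cont=1 payload=0x07=7: acc |= 7<<7 -> acc=1006 shift=14
  byte[2]=0x47 cont=0 payload=0x47=71: acc |= 71<<14 -> acc=1164270 shift=21 [end]
Varint 1: bytes[0:3] = EE 87 47 -> value 1164270 (3 byte(s))
  byte[3]=0xD0 cont=1 payload=0x50=80: acc |= 80<<0 -> acc=80 shift=7
  byte[4]=0x05 cont=0 payload=0x05=5: acc |= 5<<7 -> acc=720 shift=14 [end]
Varint 2: bytes[3:5] = D0 05 -> value 720 (2 byte(s))
  byte[5]=0xA5 cont=1 payload=0x25=37: acc |= 37<<0 -> acc=37 shift=7
  byte[6]=0xD5 cont=1 payload=0x55=85: acc |= 85<<7 -> acc=10917 shift=14
  byte[7]=0x6C cont=0 payload=0x6C=108: acc |= 108<<14 -> acc=1780389 shift=21 [end]
Varint 3: bytes[5:8] = A5 D5 6C -> value 1780389 (3 byte(s))

Answer: 1164270 720 1780389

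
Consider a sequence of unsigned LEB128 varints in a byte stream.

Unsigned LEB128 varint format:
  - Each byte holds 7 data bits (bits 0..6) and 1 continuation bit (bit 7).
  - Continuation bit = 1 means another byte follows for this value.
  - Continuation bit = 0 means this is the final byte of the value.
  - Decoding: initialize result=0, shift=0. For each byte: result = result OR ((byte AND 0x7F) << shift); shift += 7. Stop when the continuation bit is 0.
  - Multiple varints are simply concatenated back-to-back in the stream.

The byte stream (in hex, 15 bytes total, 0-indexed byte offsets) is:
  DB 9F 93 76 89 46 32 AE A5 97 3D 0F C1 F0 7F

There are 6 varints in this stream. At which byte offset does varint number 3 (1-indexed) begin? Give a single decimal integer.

Answer: 6

Derivation:
  byte[0]=0xDB cont=1 payload=0x5B=91: acc |= 91<<0 -> acc=91 shift=7
  byte[1]=0x9F cont=1 payload=0x1F=31: acc |= 31<<7 -> acc=4059 shift=14
  byte[2]=0x93 cont=1 payload=0x13=19: acc |= 19<<14 -> acc=315355 shift=21
  byte[3]=0x76 cont=0 payload=0x76=118: acc |= 118<<21 -> acc=247779291 shift=28 [end]
Varint 1: bytes[0:4] = DB 9F 93 76 -> value 247779291 (4 byte(s))
  byte[4]=0x89 cont=1 payload=0x09=9: acc |= 9<<0 -> acc=9 shift=7
  byte[5]=0x46 cont=0 payload=0x46=70: acc |= 70<<7 -> acc=8969 shift=14 [end]
Varint 2: bytes[4:6] = 89 46 -> value 8969 (2 byte(s))
  byte[6]=0x32 cont=0 payload=0x32=50: acc |= 50<<0 -> acc=50 shift=7 [end]
Varint 3: bytes[6:7] = 32 -> value 50 (1 byte(s))
  byte[7]=0xAE cont=1 payload=0x2E=46: acc |= 46<<0 -> acc=46 shift=7
  byte[8]=0xA5 cont=1 payload=0x25=37: acc |= 37<<7 -> acc=4782 shift=14
  byte[9]=0x97 cont=1 payload=0x17=23: acc |= 23<<14 -> acc=381614 shift=21
  byte[10]=0x3D cont=0 payload=0x3D=61: acc |= 61<<21 -> acc=128307886 shift=28 [end]
Varint 4: bytes[7:11] = AE A5 97 3D -> value 128307886 (4 byte(s))
  byte[11]=0x0F cont=0 payload=0x0F=15: acc |= 15<<0 -> acc=15 shift=7 [end]
Varint 5: bytes[11:12] = 0F -> value 15 (1 byte(s))
  byte[12]=0xC1 cont=1 payload=0x41=65: acc |= 65<<0 -> acc=65 shift=7
  byte[13]=0xF0 cont=1 payload=0x70=112: acc |= 112<<7 -> acc=14401 shift=14
  byte[14]=0x7F cont=0 payload=0x7F=127: acc |= 127<<14 -> acc=2095169 shift=21 [end]
Varint 6: bytes[12:15] = C1 F0 7F -> value 2095169 (3 byte(s))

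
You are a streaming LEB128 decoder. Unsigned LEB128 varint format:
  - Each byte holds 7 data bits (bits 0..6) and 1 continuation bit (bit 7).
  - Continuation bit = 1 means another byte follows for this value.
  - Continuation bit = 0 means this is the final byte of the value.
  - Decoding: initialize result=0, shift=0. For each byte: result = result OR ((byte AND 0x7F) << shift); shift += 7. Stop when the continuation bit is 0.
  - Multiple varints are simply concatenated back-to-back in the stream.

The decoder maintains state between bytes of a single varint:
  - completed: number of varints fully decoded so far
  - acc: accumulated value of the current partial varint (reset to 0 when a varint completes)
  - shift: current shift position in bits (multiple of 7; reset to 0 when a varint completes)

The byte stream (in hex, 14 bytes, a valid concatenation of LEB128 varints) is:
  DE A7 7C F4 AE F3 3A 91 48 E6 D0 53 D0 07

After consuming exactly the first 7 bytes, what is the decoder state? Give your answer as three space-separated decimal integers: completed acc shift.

byte[0]=0xDE cont=1 payload=0x5E: acc |= 94<<0 -> completed=0 acc=94 shift=7
byte[1]=0xA7 cont=1 payload=0x27: acc |= 39<<7 -> completed=0 acc=5086 shift=14
byte[2]=0x7C cont=0 payload=0x7C: varint #1 complete (value=2036702); reset -> completed=1 acc=0 shift=0
byte[3]=0xF4 cont=1 payload=0x74: acc |= 116<<0 -> completed=1 acc=116 shift=7
byte[4]=0xAE cont=1 payload=0x2E: acc |= 46<<7 -> completed=1 acc=6004 shift=14
byte[5]=0xF3 cont=1 payload=0x73: acc |= 115<<14 -> completed=1 acc=1890164 shift=21
byte[6]=0x3A cont=0 payload=0x3A: varint #2 complete (value=123524980); reset -> completed=2 acc=0 shift=0

Answer: 2 0 0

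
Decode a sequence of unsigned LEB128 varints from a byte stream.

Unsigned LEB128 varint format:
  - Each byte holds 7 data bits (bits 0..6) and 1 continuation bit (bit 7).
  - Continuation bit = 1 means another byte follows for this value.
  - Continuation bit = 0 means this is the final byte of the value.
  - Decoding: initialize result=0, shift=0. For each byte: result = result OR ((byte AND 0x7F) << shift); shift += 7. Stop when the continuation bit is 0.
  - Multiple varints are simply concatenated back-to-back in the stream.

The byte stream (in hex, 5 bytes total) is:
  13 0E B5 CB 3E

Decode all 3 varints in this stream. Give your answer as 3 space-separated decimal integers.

Answer: 19 14 1025461

Derivation:
  byte[0]=0x13 cont=0 payload=0x13=19: acc |= 19<<0 -> acc=19 shift=7 [end]
Varint 1: bytes[0:1] = 13 -> value 19 (1 byte(s))
  byte[1]=0x0E cont=0 payload=0x0E=14: acc |= 14<<0 -> acc=14 shift=7 [end]
Varint 2: bytes[1:2] = 0E -> value 14 (1 byte(s))
  byte[2]=0xB5 cont=1 payload=0x35=53: acc |= 53<<0 -> acc=53 shift=7
  byte[3]=0xCB cont=1 payload=0x4B=75: acc |= 75<<7 -> acc=9653 shift=14
  byte[4]=0x3E cont=0 payload=0x3E=62: acc |= 62<<14 -> acc=1025461 shift=21 [end]
Varint 3: bytes[2:5] = B5 CB 3E -> value 1025461 (3 byte(s))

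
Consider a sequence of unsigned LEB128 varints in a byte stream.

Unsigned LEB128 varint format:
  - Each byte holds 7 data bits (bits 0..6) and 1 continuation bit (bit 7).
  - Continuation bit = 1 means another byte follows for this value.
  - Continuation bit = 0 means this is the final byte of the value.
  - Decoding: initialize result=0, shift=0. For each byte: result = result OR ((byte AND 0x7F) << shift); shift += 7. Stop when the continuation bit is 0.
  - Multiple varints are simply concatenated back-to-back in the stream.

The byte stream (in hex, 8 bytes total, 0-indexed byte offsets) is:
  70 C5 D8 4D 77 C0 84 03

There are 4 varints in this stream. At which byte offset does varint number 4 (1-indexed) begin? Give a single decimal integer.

  byte[0]=0x70 cont=0 payload=0x70=112: acc |= 112<<0 -> acc=112 shift=7 [end]
Varint 1: bytes[0:1] = 70 -> value 112 (1 byte(s))
  byte[1]=0xC5 cont=1 payload=0x45=69: acc |= 69<<0 -> acc=69 shift=7
  byte[2]=0xD8 cont=1 payload=0x58=88: acc |= 88<<7 -> acc=11333 shift=14
  byte[3]=0x4D cont=0 payload=0x4D=77: acc |= 77<<14 -> acc=1272901 shift=21 [end]
Varint 2: bytes[1:4] = C5 D8 4D -> value 1272901 (3 byte(s))
  byte[4]=0x77 cont=0 payload=0x77=119: acc |= 119<<0 -> acc=119 shift=7 [end]
Varint 3: bytes[4:5] = 77 -> value 119 (1 byte(s))
  byte[5]=0xC0 cont=1 payload=0x40=64: acc |= 64<<0 -> acc=64 shift=7
  byte[6]=0x84 cont=1 payload=0x04=4: acc |= 4<<7 -> acc=576 shift=14
  byte[7]=0x03 cont=0 payload=0x03=3: acc |= 3<<14 -> acc=49728 shift=21 [end]
Varint 4: bytes[5:8] = C0 84 03 -> value 49728 (3 byte(s))

Answer: 5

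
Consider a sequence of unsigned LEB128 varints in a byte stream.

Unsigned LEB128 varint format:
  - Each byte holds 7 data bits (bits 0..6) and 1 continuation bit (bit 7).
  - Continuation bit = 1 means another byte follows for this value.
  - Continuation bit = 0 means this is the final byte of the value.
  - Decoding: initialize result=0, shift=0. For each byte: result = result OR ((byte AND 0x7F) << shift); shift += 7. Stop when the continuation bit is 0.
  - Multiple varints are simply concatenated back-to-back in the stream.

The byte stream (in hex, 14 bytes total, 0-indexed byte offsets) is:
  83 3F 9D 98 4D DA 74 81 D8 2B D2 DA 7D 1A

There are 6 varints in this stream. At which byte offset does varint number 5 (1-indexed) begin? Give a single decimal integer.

Answer: 10

Derivation:
  byte[0]=0x83 cont=1 payload=0x03=3: acc |= 3<<0 -> acc=3 shift=7
  byte[1]=0x3F cont=0 payload=0x3F=63: acc |= 63<<7 -> acc=8067 shift=14 [end]
Varint 1: bytes[0:2] = 83 3F -> value 8067 (2 byte(s))
  byte[2]=0x9D cont=1 payload=0x1D=29: acc |= 29<<0 -> acc=29 shift=7
  byte[3]=0x98 cont=1 payload=0x18=24: acc |= 24<<7 -> acc=3101 shift=14
  byte[4]=0x4D cont=0 payload=0x4D=77: acc |= 77<<14 -> acc=1264669 shift=21 [end]
Varint 2: bytes[2:5] = 9D 98 4D -> value 1264669 (3 byte(s))
  byte[5]=0xDA cont=1 payload=0x5A=90: acc |= 90<<0 -> acc=90 shift=7
  byte[6]=0x74 cont=0 payload=0x74=116: acc |= 116<<7 -> acc=14938 shift=14 [end]
Varint 3: bytes[5:7] = DA 74 -> value 14938 (2 byte(s))
  byte[7]=0x81 cont=1 payload=0x01=1: acc |= 1<<0 -> acc=1 shift=7
  byte[8]=0xD8 cont=1 payload=0x58=88: acc |= 88<<7 -> acc=11265 shift=14
  byte[9]=0x2B cont=0 payload=0x2B=43: acc |= 43<<14 -> acc=715777 shift=21 [end]
Varint 4: bytes[7:10] = 81 D8 2B -> value 715777 (3 byte(s))
  byte[10]=0xD2 cont=1 payload=0x52=82: acc |= 82<<0 -> acc=82 shift=7
  byte[11]=0xDA cont=1 payload=0x5A=90: acc |= 90<<7 -> acc=11602 shift=14
  byte[12]=0x7D cont=0 payload=0x7D=125: acc |= 125<<14 -> acc=2059602 shift=21 [end]
Varint 5: bytes[10:13] = D2 DA 7D -> value 2059602 (3 byte(s))
  byte[13]=0x1A cont=0 payload=0x1A=26: acc |= 26<<0 -> acc=26 shift=7 [end]
Varint 6: bytes[13:14] = 1A -> value 26 (1 byte(s))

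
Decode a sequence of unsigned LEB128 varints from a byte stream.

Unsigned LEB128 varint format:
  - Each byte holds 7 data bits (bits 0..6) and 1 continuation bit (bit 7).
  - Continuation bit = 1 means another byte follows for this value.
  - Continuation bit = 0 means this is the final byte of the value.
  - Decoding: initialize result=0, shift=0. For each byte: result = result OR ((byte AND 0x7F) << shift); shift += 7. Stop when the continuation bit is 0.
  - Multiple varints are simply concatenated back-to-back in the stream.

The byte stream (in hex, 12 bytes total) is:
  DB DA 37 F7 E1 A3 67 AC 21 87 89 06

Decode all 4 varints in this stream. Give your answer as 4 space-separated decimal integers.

Answer: 912731 216592631 4268 99463

Derivation:
  byte[0]=0xDB cont=1 payload=0x5B=91: acc |= 91<<0 -> acc=91 shift=7
  byte[1]=0xDA cont=1 payload=0x5A=90: acc |= 90<<7 -> acc=11611 shift=14
  byte[2]=0x37 cont=0 payload=0x37=55: acc |= 55<<14 -> acc=912731 shift=21 [end]
Varint 1: bytes[0:3] = DB DA 37 -> value 912731 (3 byte(s))
  byte[3]=0xF7 cont=1 payload=0x77=119: acc |= 119<<0 -> acc=119 shift=7
  byte[4]=0xE1 cont=1 payload=0x61=97: acc |= 97<<7 -> acc=12535 shift=14
  byte[5]=0xA3 cont=1 payload=0x23=35: acc |= 35<<14 -> acc=585975 shift=21
  byte[6]=0x67 cont=0 payload=0x67=103: acc |= 103<<21 -> acc=216592631 shift=28 [end]
Varint 2: bytes[3:7] = F7 E1 A3 67 -> value 216592631 (4 byte(s))
  byte[7]=0xAC cont=1 payload=0x2C=44: acc |= 44<<0 -> acc=44 shift=7
  byte[8]=0x21 cont=0 payload=0x21=33: acc |= 33<<7 -> acc=4268 shift=14 [end]
Varint 3: bytes[7:9] = AC 21 -> value 4268 (2 byte(s))
  byte[9]=0x87 cont=1 payload=0x07=7: acc |= 7<<0 -> acc=7 shift=7
  byte[10]=0x89 cont=1 payload=0x09=9: acc |= 9<<7 -> acc=1159 shift=14
  byte[11]=0x06 cont=0 payload=0x06=6: acc |= 6<<14 -> acc=99463 shift=21 [end]
Varint 4: bytes[9:12] = 87 89 06 -> value 99463 (3 byte(s))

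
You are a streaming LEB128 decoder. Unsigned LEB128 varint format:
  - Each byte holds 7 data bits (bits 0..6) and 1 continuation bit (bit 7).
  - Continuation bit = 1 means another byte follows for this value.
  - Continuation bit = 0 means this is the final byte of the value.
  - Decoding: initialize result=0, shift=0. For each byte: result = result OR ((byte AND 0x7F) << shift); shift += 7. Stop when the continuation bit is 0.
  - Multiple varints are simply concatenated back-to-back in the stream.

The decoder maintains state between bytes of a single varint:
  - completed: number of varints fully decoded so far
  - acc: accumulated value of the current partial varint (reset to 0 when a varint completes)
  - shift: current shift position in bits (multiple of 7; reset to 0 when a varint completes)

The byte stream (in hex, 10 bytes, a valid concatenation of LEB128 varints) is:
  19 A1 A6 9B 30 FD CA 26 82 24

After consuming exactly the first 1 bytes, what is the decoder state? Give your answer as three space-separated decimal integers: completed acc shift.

Answer: 1 0 0

Derivation:
byte[0]=0x19 cont=0 payload=0x19: varint #1 complete (value=25); reset -> completed=1 acc=0 shift=0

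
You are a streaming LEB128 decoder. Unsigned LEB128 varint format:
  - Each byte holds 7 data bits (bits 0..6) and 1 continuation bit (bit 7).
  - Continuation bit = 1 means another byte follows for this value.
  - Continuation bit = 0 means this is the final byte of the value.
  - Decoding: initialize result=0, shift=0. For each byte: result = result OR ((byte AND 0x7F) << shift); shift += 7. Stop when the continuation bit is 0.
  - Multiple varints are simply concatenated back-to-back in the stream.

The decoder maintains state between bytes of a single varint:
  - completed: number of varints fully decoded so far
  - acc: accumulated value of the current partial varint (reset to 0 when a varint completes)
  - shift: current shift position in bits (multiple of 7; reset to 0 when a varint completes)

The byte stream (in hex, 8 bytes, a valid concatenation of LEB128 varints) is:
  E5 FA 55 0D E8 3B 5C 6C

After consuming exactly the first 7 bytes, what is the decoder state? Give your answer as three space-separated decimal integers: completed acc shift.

Answer: 4 0 0

Derivation:
byte[0]=0xE5 cont=1 payload=0x65: acc |= 101<<0 -> completed=0 acc=101 shift=7
byte[1]=0xFA cont=1 payload=0x7A: acc |= 122<<7 -> completed=0 acc=15717 shift=14
byte[2]=0x55 cont=0 payload=0x55: varint #1 complete (value=1408357); reset -> completed=1 acc=0 shift=0
byte[3]=0x0D cont=0 payload=0x0D: varint #2 complete (value=13); reset -> completed=2 acc=0 shift=0
byte[4]=0xE8 cont=1 payload=0x68: acc |= 104<<0 -> completed=2 acc=104 shift=7
byte[5]=0x3B cont=0 payload=0x3B: varint #3 complete (value=7656); reset -> completed=3 acc=0 shift=0
byte[6]=0x5C cont=0 payload=0x5C: varint #4 complete (value=92); reset -> completed=4 acc=0 shift=0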